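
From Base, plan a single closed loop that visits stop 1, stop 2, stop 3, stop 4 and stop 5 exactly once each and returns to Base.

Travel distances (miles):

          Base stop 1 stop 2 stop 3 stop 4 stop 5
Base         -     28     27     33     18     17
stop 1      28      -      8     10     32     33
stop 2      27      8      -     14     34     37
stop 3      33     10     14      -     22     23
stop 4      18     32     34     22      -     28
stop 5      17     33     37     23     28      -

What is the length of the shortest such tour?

With 5 stops there are 5!/2 = 60 distinct round trips (a route and its reverse cost the same).
Base - stop 1 - stop 2 - stop 3 - stop 4 - stop 5 - Base: 28+8+14+22+28+17 = 117
Base - stop 1 - stop 2 - stop 3 - stop 5 - stop 4 - Base: 28+8+14+23+28+18 = 119
Base - stop 1 - stop 2 - stop 4 - stop 3 - stop 5 - Base: 28+8+34+22+23+17 = 132
Base - stop 1 - stop 2 - stop 4 - stop 5 - stop 3 - Base: 28+8+34+28+23+33 = 154
Base - stop 1 - stop 2 - stop 5 - stop 3 - stop 4 - Base: 28+8+37+23+22+18 = 136
Base - stop 1 - stop 2 - stop 5 - stop 4 - stop 3 - Base: 28+8+37+28+22+33 = 156
Base - stop 1 - stop 3 - stop 2 - stop 4 - stop 5 - Base: 28+10+14+34+28+17 = 131
Base - stop 1 - stop 3 - stop 2 - stop 5 - stop 4 - Base: 28+10+14+37+28+18 = 135
Base - stop 1 - stop 3 - stop 4 - stop 2 - stop 5 - Base: 28+10+22+34+37+17 = 148
Base - stop 1 - stop 3 - stop 4 - stop 5 - stop 2 - Base: 28+10+22+28+37+27 = 152
Base - stop 1 - stop 3 - stop 5 - stop 2 - stop 4 - Base: 28+10+23+37+34+18 = 150
Base - stop 1 - stop 3 - stop 5 - stop 4 - stop 2 - Base: 28+10+23+28+34+27 = 150
Base - stop 1 - stop 4 - stop 2 - stop 3 - stop 5 - Base: 28+32+34+14+23+17 = 148
Base - stop 1 - stop 4 - stop 2 - stop 5 - stop 3 - Base: 28+32+34+37+23+33 = 187
… (46 more)
Base - stop 4 - stop 2 - stop 1 - stop 3 - stop 5 - Base: 18+34+8+10+23+17 = 110  ← best
The minimum is 110.
One optimal route: Base → stop 4 → stop 2 → stop 1 → stop 3 → stop 5 → Base (or its reverse).

110 miles — the shortest possible round trip.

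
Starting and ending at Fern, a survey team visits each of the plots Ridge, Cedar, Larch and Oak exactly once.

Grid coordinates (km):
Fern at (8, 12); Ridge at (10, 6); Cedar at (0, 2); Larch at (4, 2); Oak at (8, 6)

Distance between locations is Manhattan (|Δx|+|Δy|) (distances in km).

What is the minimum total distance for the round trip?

With 4 stops there are 4!/2 = 12 distinct round trips (a route and its reverse cost the same).
Fern → Ridge → Cedar → Larch → Oak → Fern: 8+14+4+8+6 = 40
Fern → Ridge → Cedar → Oak → Larch → Fern: 8+14+12+8+14 = 56
Fern → Ridge → Larch → Cedar → Oak → Fern: 8+10+4+12+6 = 40
Fern → Ridge → Larch → Oak → Cedar → Fern: 8+10+8+12+18 = 56
Fern → Ridge → Oak → Cedar → Larch → Fern: 8+2+12+4+14 = 40
Fern → Ridge → Oak → Larch → Cedar → Fern: 8+2+8+4+18 = 40
Fern → Cedar → Ridge → Larch → Oak → Fern: 18+14+10+8+6 = 56
Fern → Cedar → Ridge → Oak → Larch → Fern: 18+14+2+8+14 = 56
Fern → Cedar → Larch → Ridge → Oak → Fern: 18+4+10+2+6 = 40
Fern → Cedar → Oak → Ridge → Larch → Fern: 18+12+2+10+14 = 56
Fern → Larch → Ridge → Cedar → Oak → Fern: 14+10+14+12+6 = 56
Fern → Larch → Cedar → Ridge → Oak → Fern: 14+4+14+2+6 = 40
The minimum is 40.
One optimal route: Fern → Ridge → Cedar → Larch → Oak → Fern (or its reverse).

Shortest round trip = 40 km.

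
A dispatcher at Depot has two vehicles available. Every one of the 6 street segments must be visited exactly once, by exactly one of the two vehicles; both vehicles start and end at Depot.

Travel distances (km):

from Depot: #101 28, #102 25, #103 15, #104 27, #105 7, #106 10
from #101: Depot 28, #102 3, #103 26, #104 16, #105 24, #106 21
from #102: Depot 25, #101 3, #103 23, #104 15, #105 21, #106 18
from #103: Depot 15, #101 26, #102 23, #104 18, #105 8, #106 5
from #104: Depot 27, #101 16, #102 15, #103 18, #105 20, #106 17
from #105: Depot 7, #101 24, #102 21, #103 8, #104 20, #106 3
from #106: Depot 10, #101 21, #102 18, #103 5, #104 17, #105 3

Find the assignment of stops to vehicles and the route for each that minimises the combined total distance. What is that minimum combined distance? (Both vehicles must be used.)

There are 2^5 − 1 = 31 ways to divide the 6 stops into two non-empty groups. For each, the best each vehicle can do is its own shortest tour through its group:
  {#101} + {#102, #103, #104, #105, #106}: 56 + 73 = 129
  {#102} + {#101, #103, #104, #105, #106}: 50 + 77 = 127
  {#101, #102} + {#103, #104, #105, #106}: 56 + 60 = 116
  {#103} + {#101, #102, #104, #105, #106}: 30 + 71 = 101
  {#101, #103} + {#102, #104, #105, #106}: 69 + 67 = 136
  {#102, #103} + {#101, #104, #105, #106}: 63 + 71 = 134
  … (31 splits in total)
  {#105} + {#101, #102, #103, #104, #106}: 14 + 77 = 91  ← best
Best: vehicle 1 Depot → #105 → Depot = 14; vehicle 2 Depot → #102 → #101 → #104 → #103 → #106 → Depot = 77; combined 91.

Minimum combined distance: 91 km.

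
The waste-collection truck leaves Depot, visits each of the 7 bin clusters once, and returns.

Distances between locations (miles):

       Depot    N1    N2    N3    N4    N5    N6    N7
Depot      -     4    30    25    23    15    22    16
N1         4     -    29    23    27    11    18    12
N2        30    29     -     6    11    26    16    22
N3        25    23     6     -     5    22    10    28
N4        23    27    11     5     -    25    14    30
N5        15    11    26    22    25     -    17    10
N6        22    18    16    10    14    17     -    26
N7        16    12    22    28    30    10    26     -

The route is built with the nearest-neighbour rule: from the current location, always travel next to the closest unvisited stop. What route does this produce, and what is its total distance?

Total distance 94 miles via the nearest-neighbour route Depot → N1 → N5 → N7 → N2 → N3 → N4 → N6 → Depot.

At Depot the remaining stops are N1 4, N5 15, N7 16, N6 22, N4 23, N3 25, N2 30; go to N1.
At N1 the remaining stops are N5 11, N7 12, N6 18, N3 23, N4 27, N2 29; go to N5.
At N5 the remaining stops are N7 10, N6 17, N3 22, N4 25, N2 26; go to N7.
At N7 the remaining stops are N2 22, N6 26, N3 28, N4 30; go to N2.
At N2 the remaining stops are N3 6, N4 11, N6 16; go to N3.
At N3 the remaining stops are N4 5, N6 10; go to N4.
At N4 the remaining stops are N6 14; go to N6.
Return N6→Depot: 22.
Total = 4 + 11 + 10 + 22 + 6 + 5 + 14 + 22 = 94.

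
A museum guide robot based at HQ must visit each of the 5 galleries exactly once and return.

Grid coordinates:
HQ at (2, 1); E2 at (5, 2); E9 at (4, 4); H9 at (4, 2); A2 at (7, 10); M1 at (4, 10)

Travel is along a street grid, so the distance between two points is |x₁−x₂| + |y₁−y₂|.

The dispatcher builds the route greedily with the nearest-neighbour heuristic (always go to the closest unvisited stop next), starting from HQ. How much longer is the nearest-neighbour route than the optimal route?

From HQ: H9=3, E2=4, E9=5, M1=11, A2=14 → choose H9 (3).
From H9: E2=1, E9=2, M1=8, A2=11 → choose E2 (1).
From E2: E9=3, M1=9, A2=10 → choose E9 (3).
From E9: M1=6, A2=9 → choose M1 (6).
From M1: A2=3 → choose A2 (3).
NN route HQ → H9 → E2 → E9 → M1 → A2 → HQ costs 30.
Optimal: HQ → E2 → A2 → M1 → E9 → H9 → HQ costs 28 (by enumerating all 60 distinct tours).
Excess = 30 − 28 = 2.

2 longer than the optimal tour.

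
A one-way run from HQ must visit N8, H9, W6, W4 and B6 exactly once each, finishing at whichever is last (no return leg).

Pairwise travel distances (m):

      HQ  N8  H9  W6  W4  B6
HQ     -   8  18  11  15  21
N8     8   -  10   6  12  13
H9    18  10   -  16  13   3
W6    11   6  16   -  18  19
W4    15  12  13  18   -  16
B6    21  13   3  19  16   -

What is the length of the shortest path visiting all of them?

There are 5! = 120 possible orderings.
HQ→N8→H9→W6→W4→B6: 8+10+16+18+16 = 68
HQ→N8→H9→W6→B6→W4: 8+10+16+19+16 = 69
HQ→N8→H9→W4→W6→B6: 8+10+13+18+19 = 68
HQ→N8→H9→W4→B6→W6: 8+10+13+16+19 = 66
HQ→N8→H9→B6→W6→W4: 8+10+3+19+18 = 58
HQ→N8→H9→B6→W4→W6: 8+10+3+16+18 = 55
HQ→N8→W6→H9→W4→B6: 8+6+16+13+16 = 59
HQ→N8→W6→H9→B6→W4: 8+6+16+3+16 = 49
HQ→N8→W6→W4→H9→B6: 8+6+18+13+3 = 48
HQ→N8→W6→W4→B6→H9: 8+6+18+16+3 = 51
HQ→N8→W6→B6→H9→W4: 8+6+19+3+13 = 49
HQ→N8→W6→B6→W4→H9: 8+6+19+16+13 = 62
HQ→N8→W4→H9→W6→B6: 8+12+13+16+19 = 68
HQ→N8→W4→H9→B6→W6: 8+12+13+3+19 = 55
… (106 more)
HQ→W6→N8→W4→H9→B6: 11+6+12+13+3 = 45  ← best
The minimum is 45.
One shortest path: HQ → W6 → N8 → W4 → H9 → B6.

Shortest open route: 45 m.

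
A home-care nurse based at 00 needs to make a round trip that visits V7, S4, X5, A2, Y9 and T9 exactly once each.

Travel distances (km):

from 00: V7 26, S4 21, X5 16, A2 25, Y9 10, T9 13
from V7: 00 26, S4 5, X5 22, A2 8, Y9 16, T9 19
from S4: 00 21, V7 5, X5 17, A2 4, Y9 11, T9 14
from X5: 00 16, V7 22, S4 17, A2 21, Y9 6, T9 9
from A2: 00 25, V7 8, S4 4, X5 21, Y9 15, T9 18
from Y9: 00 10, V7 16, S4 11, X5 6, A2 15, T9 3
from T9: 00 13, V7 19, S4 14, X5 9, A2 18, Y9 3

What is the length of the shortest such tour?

77 km — the shortest possible round trip.

00 → V7 → S4 → X5 → A2 → Y9 → T9 → 00: 26+5+17+21+15+3+13 = 100
00 → V7 → S4 → X5 → A2 → T9 → Y9 → 00: 26+5+17+21+18+3+10 = 100
00 → V7 → S4 → X5 → Y9 → A2 → T9 → 00: 26+5+17+6+15+18+13 = 100
00 → V7 → S4 → X5 → Y9 → T9 → A2 → 00: 26+5+17+6+3+18+25 = 100
00 → V7 → S4 → X5 → T9 → A2 → Y9 → 00: 26+5+17+9+18+15+10 = 100
00 → V7 → S4 → X5 → T9 → Y9 → A2 → 00: 26+5+17+9+3+15+25 = 100
00 → V7 → S4 → A2 → X5 → Y9 → T9 → 00: 26+5+4+21+6+3+13 = 78
00 → V7 → S4 → A2 → X5 → T9 → Y9 → 00: 26+5+4+21+9+3+10 = 78
… (352 more)
00 → V7 → A2 → S4 → X5 → Y9 → T9 → 00: 26+8+4+17+6+3+13 = 77  ← best
The minimum is 77.
One optimal route: 00 → V7 → A2 → S4 → X5 → Y9 → T9 → 00 (or its reverse).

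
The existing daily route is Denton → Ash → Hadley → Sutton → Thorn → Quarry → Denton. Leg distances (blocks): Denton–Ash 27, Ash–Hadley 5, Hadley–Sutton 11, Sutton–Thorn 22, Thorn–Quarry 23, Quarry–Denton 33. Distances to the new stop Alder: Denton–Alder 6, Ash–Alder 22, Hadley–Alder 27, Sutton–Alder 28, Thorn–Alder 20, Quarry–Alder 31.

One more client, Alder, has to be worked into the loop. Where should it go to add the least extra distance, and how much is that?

Insertion cost between consecutive stops i–j is d(i,Alder) + d(Alder,j) − d(i,j):
  between Denton and Ash: 6 + 22 − 27 = 1
  between Ash and Hadley: 22 + 27 − 5 = 44
  between Hadley and Sutton: 27 + 28 − 11 = 44
  between Sutton and Thorn: 28 + 20 − 22 = 26
  between Thorn and Quarry: 20 + 31 − 23 = 28
  between Quarry and Denton: 31 + 6 − 33 = 4
Cheapest insertion is between Denton and Ash, adding 1.
New total = 121 + 1 = 122.

Adding 1 blocks by placing Alder on the Denton–Ash leg.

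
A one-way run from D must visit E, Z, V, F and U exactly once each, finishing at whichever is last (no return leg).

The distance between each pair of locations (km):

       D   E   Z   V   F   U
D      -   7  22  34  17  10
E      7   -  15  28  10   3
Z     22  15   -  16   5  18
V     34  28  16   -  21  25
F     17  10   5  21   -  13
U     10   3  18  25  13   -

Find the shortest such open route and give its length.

There are 5! = 120 possible orderings.
D → E → Z → V → F → U: 7+15+16+21+13 = 72
D → E → Z → V → U → F: 7+15+16+25+13 = 76
D → E → Z → F → V → U: 7+15+5+21+25 = 73
D → E → Z → F → U → V: 7+15+5+13+25 = 65
D → E → Z → U → V → F: 7+15+18+25+21 = 86
D → E → Z → U → F → V: 7+15+18+13+21 = 74
D → E → V → Z → F → U: 7+28+16+5+13 = 69
D → E → V → Z → U → F: 7+28+16+18+13 = 82
D → E → V → F → Z → U: 7+28+21+5+18 = 79
D → E → V → F → U → Z: 7+28+21+13+18 = 87
D → E → V → U → Z → F: 7+28+25+18+5 = 83
D → E → V → U → F → Z: 7+28+25+13+5 = 78
D → E → F → Z → V → U: 7+10+5+16+25 = 63
D → E → F → Z → U → V: 7+10+5+18+25 = 65
… (106 more)
D → E → U → F → Z → V: 7+3+13+5+16 = 44  ← best
The minimum is 44.
One shortest path: D → E → U → F → Z → V.

44 km — the minimum one-way total.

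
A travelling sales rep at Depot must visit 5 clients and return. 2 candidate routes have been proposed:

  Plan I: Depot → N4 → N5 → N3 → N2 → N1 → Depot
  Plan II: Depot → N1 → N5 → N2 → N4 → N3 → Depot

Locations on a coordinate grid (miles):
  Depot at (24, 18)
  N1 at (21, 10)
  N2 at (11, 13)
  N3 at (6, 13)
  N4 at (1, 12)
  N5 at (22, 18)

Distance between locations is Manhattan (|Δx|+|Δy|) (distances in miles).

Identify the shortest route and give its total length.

Plan I: 29 + 27 + 21 + 5 + 13 + 11 = 106
Plan II: 11 + 9 + 16 + 11 + 6 + 23 = 76

76 miles — Plan II is the shortest.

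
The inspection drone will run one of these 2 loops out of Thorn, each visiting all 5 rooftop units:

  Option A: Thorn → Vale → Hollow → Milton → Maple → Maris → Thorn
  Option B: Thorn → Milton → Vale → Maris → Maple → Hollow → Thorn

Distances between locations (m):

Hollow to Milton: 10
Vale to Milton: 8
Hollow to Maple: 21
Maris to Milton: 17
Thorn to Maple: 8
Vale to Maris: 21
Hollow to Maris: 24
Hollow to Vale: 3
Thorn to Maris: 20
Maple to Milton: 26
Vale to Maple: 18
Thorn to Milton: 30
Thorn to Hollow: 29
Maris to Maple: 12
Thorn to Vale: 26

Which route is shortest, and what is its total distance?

Option A: 26 + 3 + 10 + 26 + 12 + 20 = 97
Option B: 30 + 8 + 21 + 12 + 21 + 29 = 121

Shortest is Option A, total 97 m.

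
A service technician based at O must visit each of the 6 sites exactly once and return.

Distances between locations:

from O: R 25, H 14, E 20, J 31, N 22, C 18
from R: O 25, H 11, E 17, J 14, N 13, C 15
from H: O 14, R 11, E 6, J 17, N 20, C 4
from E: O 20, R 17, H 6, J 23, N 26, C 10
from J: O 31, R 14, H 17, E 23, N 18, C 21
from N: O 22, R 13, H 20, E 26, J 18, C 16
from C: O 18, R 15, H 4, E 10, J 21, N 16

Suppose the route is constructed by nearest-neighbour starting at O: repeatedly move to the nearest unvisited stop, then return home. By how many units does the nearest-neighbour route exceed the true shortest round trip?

8 longer than the optimal tour.

From O: H=14, C=18, E=20, N=22, R=25, J=31 → choose H (14).
From H: C=4, E=6, R=11, J=17, N=20 → choose C (4).
From C: E=10, R=15, N=16, J=21 → choose E (10).
From E: R=17, J=23, N=26 → choose R (17).
From R: N=13, J=14 → choose N (13).
From N: J=18 → choose J (18).
NN route O → H → C → E → R → N → J → O costs 107.
Optimal: O → H → E → C → R → J → N → O costs 99 (by enumerating all 360 distinct tours).
Excess = 107 − 99 = 8.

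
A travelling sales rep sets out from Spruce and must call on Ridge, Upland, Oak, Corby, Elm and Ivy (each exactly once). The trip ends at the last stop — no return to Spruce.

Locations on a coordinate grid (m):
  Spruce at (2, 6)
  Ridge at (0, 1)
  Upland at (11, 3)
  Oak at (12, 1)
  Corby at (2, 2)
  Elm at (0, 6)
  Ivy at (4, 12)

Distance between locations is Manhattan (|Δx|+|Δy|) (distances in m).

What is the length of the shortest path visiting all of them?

Minimum one-way distance = 39 m.

There are 6! = 720 possible orderings.
Spruce - Ridge - Upland - Oak - Corby - Elm - Ivy: 7+13+3+11+6+10 = 50
Spruce - Ridge - Upland - Oak - Corby - Ivy - Elm: 7+13+3+11+12+10 = 56
Spruce - Ridge - Upland - Oak - Elm - Corby - Ivy: 7+13+3+17+6+12 = 58
Spruce - Ridge - Upland - Oak - Elm - Ivy - Corby: 7+13+3+17+10+12 = 62
Spruce - Ridge - Upland - Oak - Ivy - Corby - Elm: 7+13+3+19+12+6 = 60
Spruce - Ridge - Upland - Oak - Ivy - Elm - Corby: 7+13+3+19+10+6 = 58
Spruce - Ridge - Upland - Corby - Oak - Elm - Ivy: 7+13+10+11+17+10 = 68
Spruce - Ridge - Upland - Corby - Oak - Ivy - Elm: 7+13+10+11+19+10 = 70
… (712 more)
Spruce - Ivy - Elm - Ridge - Corby - Upland - Oak: 8+10+5+3+10+3 = 39  ← best
The minimum is 39.
One shortest path: Spruce → Ivy → Elm → Ridge → Corby → Upland → Oak.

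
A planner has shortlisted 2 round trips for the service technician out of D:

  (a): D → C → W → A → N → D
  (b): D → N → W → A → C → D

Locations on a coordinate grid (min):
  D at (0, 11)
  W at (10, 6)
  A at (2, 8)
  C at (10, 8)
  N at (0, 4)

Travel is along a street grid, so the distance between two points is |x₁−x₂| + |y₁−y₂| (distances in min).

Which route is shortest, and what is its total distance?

Shortest is (a), total 38 min.

(a): 13 + 2 + 10 + 6 + 7 = 38
(b): 7 + 12 + 10 + 8 + 13 = 50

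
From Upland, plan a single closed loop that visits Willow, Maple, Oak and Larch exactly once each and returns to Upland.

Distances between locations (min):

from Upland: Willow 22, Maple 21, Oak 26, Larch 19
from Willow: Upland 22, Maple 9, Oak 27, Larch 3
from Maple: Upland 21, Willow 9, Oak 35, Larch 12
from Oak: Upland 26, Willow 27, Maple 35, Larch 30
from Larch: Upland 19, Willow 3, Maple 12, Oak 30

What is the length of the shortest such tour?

Minimum total distance: 89 min.

Upland-Willow-Maple-Oak-Larch-Upland: 22+9+35+30+19 = 115
Upland-Willow-Maple-Larch-Oak-Upland: 22+9+12+30+26 = 99
Upland-Willow-Oak-Maple-Larch-Upland: 22+27+35+12+19 = 115
Upland-Willow-Oak-Larch-Maple-Upland: 22+27+30+12+21 = 112
Upland-Willow-Larch-Maple-Oak-Upland: 22+3+12+35+26 = 98
Upland-Willow-Larch-Oak-Maple-Upland: 22+3+30+35+21 = 111
Upland-Maple-Willow-Oak-Larch-Upland: 21+9+27+30+19 = 106
Upland-Maple-Willow-Larch-Oak-Upland: 21+9+3+30+26 = 89
Upland-Maple-Oak-Willow-Larch-Upland: 21+35+27+3+19 = 105
Upland-Maple-Larch-Willow-Oak-Upland: 21+12+3+27+26 = 89
Upland-Oak-Willow-Maple-Larch-Upland: 26+27+9+12+19 = 93
Upland-Oak-Maple-Willow-Larch-Upland: 26+35+9+3+19 = 92
The minimum is 89.
One optimal route: Upland → Maple → Willow → Larch → Oak → Upland (or its reverse).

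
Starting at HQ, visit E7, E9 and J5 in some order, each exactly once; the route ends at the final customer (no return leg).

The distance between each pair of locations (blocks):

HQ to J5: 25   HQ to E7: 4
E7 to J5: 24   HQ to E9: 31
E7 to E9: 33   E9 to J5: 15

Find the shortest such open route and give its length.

43 blocks — the minimum one-way total.

There are 3! = 6 possible orderings.
HQ - E7 - E9 - J5: 4+33+15 = 52
HQ - E7 - J5 - E9: 4+24+15 = 43
HQ - E9 - E7 - J5: 31+33+24 = 88
HQ - E9 - J5 - E7: 31+15+24 = 70
HQ - J5 - E7 - E9: 25+24+33 = 82
HQ - J5 - E9 - E7: 25+15+33 = 73
The minimum is 43.
One shortest path: HQ → E7 → J5 → E9.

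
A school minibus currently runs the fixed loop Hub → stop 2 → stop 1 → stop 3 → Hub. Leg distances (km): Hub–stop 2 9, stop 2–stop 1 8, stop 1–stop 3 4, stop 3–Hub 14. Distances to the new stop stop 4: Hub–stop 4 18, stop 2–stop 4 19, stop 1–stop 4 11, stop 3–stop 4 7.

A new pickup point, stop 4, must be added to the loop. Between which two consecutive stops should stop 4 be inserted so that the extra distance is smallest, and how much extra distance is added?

Insertion cost between consecutive stops i–j is d(i,stop 4) + d(stop 4,j) − d(i,j):
  between Hub and stop 2: 18 + 19 − 9 = 28
  between stop 2 and stop 1: 19 + 11 − 8 = 22
  between stop 1 and stop 3: 11 + 7 − 4 = 14
  between stop 3 and Hub: 7 + 18 − 14 = 11
Cheapest insertion is between stop 3 and Hub, adding 11.
New total = 35 + 11 = 46.

Adding 11 km by placing stop 4 on the stop 3–Hub leg.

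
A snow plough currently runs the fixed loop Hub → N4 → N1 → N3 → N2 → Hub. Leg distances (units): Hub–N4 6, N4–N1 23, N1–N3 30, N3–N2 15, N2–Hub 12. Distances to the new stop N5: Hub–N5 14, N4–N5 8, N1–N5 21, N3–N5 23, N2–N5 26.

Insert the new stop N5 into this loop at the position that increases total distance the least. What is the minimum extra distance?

Adding 6 by placing N5 on the N4–N1 leg.

Insertion cost between consecutive stops i–j is d(i,N5) + d(N5,j) − d(i,j):
  between Hub and N4: 14 + 8 − 6 = 16
  between N4 and N1: 8 + 21 − 23 = 6
  between N1 and N3: 21 + 23 − 30 = 14
  between N3 and N2: 23 + 26 − 15 = 34
  between N2 and Hub: 26 + 14 − 12 = 28
Cheapest insertion is between N4 and N1, adding 6.
New total = 86 + 6 = 92.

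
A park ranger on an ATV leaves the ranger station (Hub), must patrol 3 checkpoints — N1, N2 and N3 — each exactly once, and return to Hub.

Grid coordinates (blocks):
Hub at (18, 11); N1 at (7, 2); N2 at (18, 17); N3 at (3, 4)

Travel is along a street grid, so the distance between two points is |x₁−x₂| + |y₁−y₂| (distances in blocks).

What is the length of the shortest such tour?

Hub - N1 - N2 - N3 - Hub: 20+26+28+22 = 96
Hub - N1 - N3 - N2 - Hub: 20+6+28+6 = 60
Hub - N2 - N1 - N3 - Hub: 6+26+6+22 = 60
The minimum is 60.
One optimal route: Hub → N1 → N3 → N2 → Hub (or its reverse).

60 blocks — the shortest possible round trip.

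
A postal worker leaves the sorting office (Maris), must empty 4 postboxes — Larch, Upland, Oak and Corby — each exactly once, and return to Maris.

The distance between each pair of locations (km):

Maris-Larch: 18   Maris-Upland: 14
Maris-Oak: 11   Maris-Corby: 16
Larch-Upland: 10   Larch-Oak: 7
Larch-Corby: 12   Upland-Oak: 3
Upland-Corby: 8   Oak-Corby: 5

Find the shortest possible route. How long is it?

Maris → Larch → Upland → Oak → Corby → Maris: 18+10+3+5+16 = 52
Maris → Larch → Upland → Corby → Oak → Maris: 18+10+8+5+11 = 52
Maris → Larch → Oak → Upland → Corby → Maris: 18+7+3+8+16 = 52
Maris → Larch → Oak → Corby → Upland → Maris: 18+7+5+8+14 = 52
Maris → Larch → Corby → Upland → Oak → Maris: 18+12+8+3+11 = 52
Maris → Larch → Corby → Oak → Upland → Maris: 18+12+5+3+14 = 52
Maris → Upland → Larch → Oak → Corby → Maris: 14+10+7+5+16 = 52
Maris → Upland → Larch → Corby → Oak → Maris: 14+10+12+5+11 = 52
Maris → Upland → Oak → Larch → Corby → Maris: 14+3+7+12+16 = 52
Maris → Upland → Corby → Larch → Oak → Maris: 14+8+12+7+11 = 52
Maris → Oak → Larch → Upland → Corby → Maris: 11+7+10+8+16 = 52
Maris → Oak → Upland → Larch → Corby → Maris: 11+3+10+12+16 = 52
The minimum is 52.
One optimal route: Maris → Larch → Upland → Oak → Corby → Maris (or its reverse).

Minimum total distance: 52 km.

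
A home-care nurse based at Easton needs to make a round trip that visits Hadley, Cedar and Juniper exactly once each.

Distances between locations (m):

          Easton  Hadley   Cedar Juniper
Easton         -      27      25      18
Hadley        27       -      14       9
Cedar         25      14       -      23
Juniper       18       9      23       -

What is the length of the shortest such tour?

With 3 stops there are 3!/2 = 3 distinct round trips (a route and its reverse cost the same).
Easton-Hadley-Cedar-Juniper-Easton: 27+14+23+18 = 82
Easton-Hadley-Juniper-Cedar-Easton: 27+9+23+25 = 84
Easton-Cedar-Hadley-Juniper-Easton: 25+14+9+18 = 66
The minimum is 66.
One optimal route: Easton → Cedar → Hadley → Juniper → Easton (or its reverse).

Shortest round trip = 66 m.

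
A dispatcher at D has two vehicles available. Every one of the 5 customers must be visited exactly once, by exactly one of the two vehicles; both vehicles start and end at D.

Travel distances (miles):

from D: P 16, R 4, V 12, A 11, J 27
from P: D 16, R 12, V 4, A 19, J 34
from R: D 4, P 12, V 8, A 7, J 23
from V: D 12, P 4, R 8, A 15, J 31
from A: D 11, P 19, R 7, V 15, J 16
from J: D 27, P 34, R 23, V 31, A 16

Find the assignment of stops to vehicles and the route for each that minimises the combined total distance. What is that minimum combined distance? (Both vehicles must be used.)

There are 2^4 − 1 = 15 ways to divide the 5 stops into two non-empty groups. For each, the best each vehicle can do is its own shortest tour through its group:
  {P} + {R, V, A, J}: 32 + 70 = 102
  {R} + {P, V, A, J}: 8 + 77 = 85
  {P, R} + {V, A, J}: 32 + 70 = 102
  {V} + {P, R, A, J}: 24 + 77 = 101
  {P, V} + {R, A, J}: 32 + 54 = 86
  {R, V} + {P, A, J}: 24 + 77 = 101
  … (15 splits in total)
Best: vehicle 1 D → R → D = 8; vehicle 2 D → V → P → J → A → D = 77; combined 85.

Minimum combined distance: 85 miles.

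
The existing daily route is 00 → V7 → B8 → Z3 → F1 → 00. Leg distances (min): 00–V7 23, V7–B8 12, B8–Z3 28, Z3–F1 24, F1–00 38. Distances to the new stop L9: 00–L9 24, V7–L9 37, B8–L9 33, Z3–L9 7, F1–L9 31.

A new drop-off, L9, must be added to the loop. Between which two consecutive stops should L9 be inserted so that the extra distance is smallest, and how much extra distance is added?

Insertion cost between consecutive stops i–j is d(i,L9) + d(L9,j) − d(i,j):
  between 00 and V7: 24 + 37 − 23 = 38
  between V7 and B8: 37 + 33 − 12 = 58
  between B8 and Z3: 33 + 7 − 28 = 12
  between Z3 and F1: 7 + 31 − 24 = 14
  between F1 and 00: 31 + 24 − 38 = 17
Cheapest insertion is between B8 and Z3, adding 12.
New total = 125 + 12 = 137.

Minimum extra distance: 12 min, inserting L9 between B8 and Z3.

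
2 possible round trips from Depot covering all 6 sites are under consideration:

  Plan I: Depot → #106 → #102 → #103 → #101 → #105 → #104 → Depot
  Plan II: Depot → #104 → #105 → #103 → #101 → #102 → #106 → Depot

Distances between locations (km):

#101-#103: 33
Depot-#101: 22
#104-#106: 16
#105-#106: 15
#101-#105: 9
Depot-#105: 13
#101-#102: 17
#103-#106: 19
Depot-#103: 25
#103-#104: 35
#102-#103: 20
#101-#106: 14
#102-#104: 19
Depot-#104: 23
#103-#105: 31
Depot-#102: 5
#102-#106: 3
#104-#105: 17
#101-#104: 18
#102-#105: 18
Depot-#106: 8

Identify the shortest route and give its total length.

113 km — Plan I is the shortest.

Plan I: 8 + 3 + 20 + 33 + 9 + 17 + 23 = 113
Plan II: 23 + 17 + 31 + 33 + 17 + 3 + 8 = 132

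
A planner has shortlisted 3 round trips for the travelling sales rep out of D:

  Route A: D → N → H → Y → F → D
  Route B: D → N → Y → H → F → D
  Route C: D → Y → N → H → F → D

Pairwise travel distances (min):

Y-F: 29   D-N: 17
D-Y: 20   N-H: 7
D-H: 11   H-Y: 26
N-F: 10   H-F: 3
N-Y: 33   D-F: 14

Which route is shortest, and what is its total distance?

77 min — Route C is the shortest.

Route A: 17 + 7 + 26 + 29 + 14 = 93
Route B: 17 + 33 + 26 + 3 + 14 = 93
Route C: 20 + 33 + 7 + 3 + 14 = 77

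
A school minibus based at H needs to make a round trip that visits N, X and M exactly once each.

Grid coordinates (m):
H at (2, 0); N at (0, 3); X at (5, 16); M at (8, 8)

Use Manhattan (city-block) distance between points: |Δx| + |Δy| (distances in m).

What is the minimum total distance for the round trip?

Shortest round trip = 48 m.

H → N → X → M → H: 5+18+11+14 = 48
H → N → M → X → H: 5+13+11+19 = 48
H → X → N → M → H: 19+18+13+14 = 64
The minimum is 48.
One optimal route: H → N → X → M → H (or its reverse).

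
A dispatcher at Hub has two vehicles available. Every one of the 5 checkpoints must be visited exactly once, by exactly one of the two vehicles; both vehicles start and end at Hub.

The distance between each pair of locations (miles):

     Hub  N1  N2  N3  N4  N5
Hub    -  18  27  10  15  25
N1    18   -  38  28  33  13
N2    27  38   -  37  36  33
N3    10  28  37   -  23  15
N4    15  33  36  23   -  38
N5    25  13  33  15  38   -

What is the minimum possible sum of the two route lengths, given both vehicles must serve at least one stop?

There are 2^4 − 1 = 15 ways to divide the 5 stops into two non-empty groups. For each, the best each vehicle can do is its own shortest tour through its group:
  {N1} + {N2, N3, N4, N5}: 36 + 109 = 145
  {N2} + {N1, N3, N4, N5}: 54 + 84 = 138
  {N1, N2} + {N3, N4, N5}: 83 + 78 = 161
  {N3} + {N1, N2, N4, N5}: 20 + 115 = 135
  {N1, N3} + {N2, N4, N5}: 56 + 109 = 165
  {N2, N3} + {N1, N4, N5}: 74 + 84 = 158
  … (15 splits in total)
  {N4} + {N1, N2, N3, N5}: 30 + 103 = 133  ← best
Best: vehicle 1 Hub → N4 → Hub = 30; vehicle 2 Hub → N2 → N1 → N5 → N3 → Hub = 103; combined 133.

133 miles — the smallest possible combined total.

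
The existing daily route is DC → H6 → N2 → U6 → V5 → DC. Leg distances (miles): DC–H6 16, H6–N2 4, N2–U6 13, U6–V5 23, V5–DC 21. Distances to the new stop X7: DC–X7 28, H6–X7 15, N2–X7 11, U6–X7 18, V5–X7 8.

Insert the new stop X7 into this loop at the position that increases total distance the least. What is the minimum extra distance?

Insertion cost between consecutive stops i–j is d(i,X7) + d(X7,j) − d(i,j):
  between DC and H6: 28 + 15 − 16 = 27
  between H6 and N2: 15 + 11 − 4 = 22
  between N2 and U6: 11 + 18 − 13 = 16
  between U6 and V5: 18 + 8 − 23 = 3
  between V5 and DC: 8 + 28 − 21 = 15
Cheapest insertion is between U6 and V5, adding 3.
New total = 77 + 3 = 80.

Minimum extra distance: 3 miles, inserting X7 between U6 and V5.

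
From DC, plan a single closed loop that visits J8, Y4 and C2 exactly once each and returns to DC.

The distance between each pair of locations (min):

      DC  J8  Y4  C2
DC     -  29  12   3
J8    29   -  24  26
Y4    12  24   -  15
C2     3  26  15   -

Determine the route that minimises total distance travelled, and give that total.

There are 3 distinct closed tours to check (reversals are equivalent).
DC-J8-Y4-C2-DC: 29+24+15+3 = 71
DC-J8-C2-Y4-DC: 29+26+15+12 = 82
DC-Y4-J8-C2-DC: 12+24+26+3 = 65
The minimum is 65.
One optimal route: DC → Y4 → J8 → C2 → DC (or its reverse).

Minimum total distance: 65 min.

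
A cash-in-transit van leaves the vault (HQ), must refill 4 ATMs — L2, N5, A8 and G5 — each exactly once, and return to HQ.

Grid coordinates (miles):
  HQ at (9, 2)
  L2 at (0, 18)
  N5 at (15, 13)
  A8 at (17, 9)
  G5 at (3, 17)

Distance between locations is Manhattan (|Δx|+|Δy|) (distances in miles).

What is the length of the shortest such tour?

Minimum total distance: 66 miles.

HQ-L2-N5-A8-G5-HQ: 25+20+6+22+21 = 94
HQ-L2-N5-G5-A8-HQ: 25+20+16+22+15 = 98
HQ-L2-A8-N5-G5-HQ: 25+26+6+16+21 = 94
HQ-L2-A8-G5-N5-HQ: 25+26+22+16+17 = 106
HQ-L2-G5-N5-A8-HQ: 25+4+16+6+15 = 66
HQ-L2-G5-A8-N5-HQ: 25+4+22+6+17 = 74
HQ-N5-L2-A8-G5-HQ: 17+20+26+22+21 = 106
HQ-N5-L2-G5-A8-HQ: 17+20+4+22+15 = 78
HQ-N5-A8-L2-G5-HQ: 17+6+26+4+21 = 74
HQ-N5-G5-L2-A8-HQ: 17+16+4+26+15 = 78
HQ-A8-L2-N5-G5-HQ: 15+26+20+16+21 = 98
HQ-A8-N5-L2-G5-HQ: 15+6+20+4+21 = 66
The minimum is 66.
One optimal route: HQ → L2 → G5 → N5 → A8 → HQ (or its reverse).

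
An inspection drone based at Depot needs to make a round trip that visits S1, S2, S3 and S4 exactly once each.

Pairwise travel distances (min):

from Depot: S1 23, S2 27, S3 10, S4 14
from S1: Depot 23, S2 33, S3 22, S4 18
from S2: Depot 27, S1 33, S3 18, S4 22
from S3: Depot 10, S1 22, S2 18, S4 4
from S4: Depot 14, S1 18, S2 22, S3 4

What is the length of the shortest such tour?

Minimum total distance: 90 min.

There are 12 distinct closed tours to check (reversals are equivalent).
Depot - S1 - S2 - S3 - S4 - Depot: 23+33+18+4+14 = 92
Depot - S1 - S2 - S4 - S3 - Depot: 23+33+22+4+10 = 92
Depot - S1 - S3 - S2 - S4 - Depot: 23+22+18+22+14 = 99
Depot - S1 - S3 - S4 - S2 - Depot: 23+22+4+22+27 = 98
Depot - S1 - S4 - S2 - S3 - Depot: 23+18+22+18+10 = 91
Depot - S1 - S4 - S3 - S2 - Depot: 23+18+4+18+27 = 90
Depot - S2 - S1 - S3 - S4 - Depot: 27+33+22+4+14 = 100
Depot - S2 - S1 - S4 - S3 - Depot: 27+33+18+4+10 = 92
Depot - S2 - S3 - S1 - S4 - Depot: 27+18+22+18+14 = 99
Depot - S2 - S4 - S1 - S3 - Depot: 27+22+18+22+10 = 99
Depot - S3 - S1 - S2 - S4 - Depot: 10+22+33+22+14 = 101
Depot - S3 - S2 - S1 - S4 - Depot: 10+18+33+18+14 = 93
The minimum is 90.
One optimal route: Depot → S1 → S4 → S3 → S2 → Depot (or its reverse).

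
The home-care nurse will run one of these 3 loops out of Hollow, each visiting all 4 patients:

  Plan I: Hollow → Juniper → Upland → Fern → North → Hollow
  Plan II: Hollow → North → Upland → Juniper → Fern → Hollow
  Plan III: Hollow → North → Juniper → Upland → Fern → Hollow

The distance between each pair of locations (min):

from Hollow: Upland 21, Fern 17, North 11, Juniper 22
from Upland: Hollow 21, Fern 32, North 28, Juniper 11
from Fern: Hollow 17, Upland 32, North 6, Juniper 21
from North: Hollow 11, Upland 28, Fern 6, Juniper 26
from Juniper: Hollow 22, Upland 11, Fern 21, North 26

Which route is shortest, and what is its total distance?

82 min — Plan I is the shortest.

Plan I: 22 + 11 + 32 + 6 + 11 = 82
Plan II: 11 + 28 + 11 + 21 + 17 = 88
Plan III: 11 + 26 + 11 + 32 + 17 = 97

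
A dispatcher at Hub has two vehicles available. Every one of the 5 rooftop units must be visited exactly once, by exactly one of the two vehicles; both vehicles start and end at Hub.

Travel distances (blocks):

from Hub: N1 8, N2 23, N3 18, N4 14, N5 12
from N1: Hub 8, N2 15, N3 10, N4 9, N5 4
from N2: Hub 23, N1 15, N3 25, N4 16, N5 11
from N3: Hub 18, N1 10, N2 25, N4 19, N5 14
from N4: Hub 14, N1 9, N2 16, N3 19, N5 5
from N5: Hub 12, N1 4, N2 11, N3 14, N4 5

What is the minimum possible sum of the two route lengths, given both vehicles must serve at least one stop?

Minimum combined distance: 89 blocks.

Try each way of splitting the stops between the two vehicles (each non-empty) and, for each split, find the best tour for each vehicle:
  {N1} + {N2, N3, N4, N5}: 16 + 73 = 89
  {N2} + {N1, N3, N4, N5}: 46 + 51 = 97
  {N1, N2} + {N3, N4, N5}: 46 + 51 = 97
  {N3} + {N1, N2, N4, N5}: 36 + 53 = 89
  {N1, N3} + {N2, N4, N5}: 36 + 53 = 89
  {N2, N3} + {N1, N4, N5}: 66 + 31 = 97
  … (15 splits in total)
Best: vehicle 1 Hub → N1 → Hub = 16; vehicle 2 Hub → N3 → N2 → N5 → N4 → Hub = 73; combined 89.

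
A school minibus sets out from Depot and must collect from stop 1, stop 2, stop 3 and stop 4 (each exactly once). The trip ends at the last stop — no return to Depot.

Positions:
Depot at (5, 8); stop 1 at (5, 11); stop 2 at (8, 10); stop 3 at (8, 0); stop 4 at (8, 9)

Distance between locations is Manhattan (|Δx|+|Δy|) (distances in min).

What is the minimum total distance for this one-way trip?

There are 4! = 24 possible orderings.
Depot - stop 1 - stop 2 - stop 3 - stop 4: 3+4+10+9 = 26
Depot - stop 1 - stop 2 - stop 4 - stop 3: 3+4+1+9 = 17
Depot - stop 1 - stop 3 - stop 2 - stop 4: 3+14+10+1 = 28
Depot - stop 1 - stop 3 - stop 4 - stop 2: 3+14+9+1 = 27
Depot - stop 1 - stop 4 - stop 2 - stop 3: 3+5+1+10 = 19
Depot - stop 1 - stop 4 - stop 3 - stop 2: 3+5+9+10 = 27
Depot - stop 2 - stop 1 - stop 3 - stop 4: 5+4+14+9 = 32
Depot - stop 2 - stop 1 - stop 4 - stop 3: 5+4+5+9 = 23
Depot - stop 2 - stop 3 - stop 1 - stop 4: 5+10+14+5 = 34
Depot - stop 2 - stop 3 - stop 4 - stop 1: 5+10+9+5 = 29
Depot - stop 2 - stop 4 - stop 1 - stop 3: 5+1+5+14 = 25
Depot - stop 2 - stop 4 - stop 3 - stop 1: 5+1+9+14 = 29
Depot - stop 3 - stop 1 - stop 2 - stop 4: 11+14+4+1 = 30
Depot - stop 3 - stop 1 - stop 4 - stop 2: 11+14+5+1 = 31
… (10 more)
The minimum is 17.
One shortest path: Depot → stop 1 → stop 2 → stop 4 → stop 3.

Minimum one-way distance = 17 min.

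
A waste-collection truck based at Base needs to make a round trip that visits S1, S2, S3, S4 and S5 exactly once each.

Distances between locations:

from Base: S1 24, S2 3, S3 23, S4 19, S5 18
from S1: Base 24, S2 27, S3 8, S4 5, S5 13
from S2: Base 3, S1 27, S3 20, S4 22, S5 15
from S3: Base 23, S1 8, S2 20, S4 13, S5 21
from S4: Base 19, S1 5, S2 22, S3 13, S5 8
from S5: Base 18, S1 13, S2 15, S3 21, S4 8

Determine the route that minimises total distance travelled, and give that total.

Base - S1 - S2 - S3 - S4 - S5 - Base: 24+27+20+13+8+18 = 110
Base - S1 - S2 - S3 - S5 - S4 - Base: 24+27+20+21+8+19 = 119
Base - S1 - S2 - S4 - S3 - S5 - Base: 24+27+22+13+21+18 = 125
Base - S1 - S2 - S4 - S5 - S3 - Base: 24+27+22+8+21+23 = 125
Base - S1 - S2 - S5 - S3 - S4 - Base: 24+27+15+21+13+19 = 119
Base - S1 - S2 - S5 - S4 - S3 - Base: 24+27+15+8+13+23 = 110
Base - S1 - S3 - S2 - S4 - S5 - Base: 24+8+20+22+8+18 = 100
Base - S1 - S3 - S2 - S5 - S4 - Base: 24+8+20+15+8+19 = 94
Base - S1 - S3 - S4 - S2 - S5 - Base: 24+8+13+22+15+18 = 100
Base - S1 - S3 - S4 - S5 - S2 - Base: 24+8+13+8+15+3 = 71
Base - S1 - S3 - S5 - S2 - S4 - Base: 24+8+21+15+22+19 = 109
Base - S1 - S3 - S5 - S4 - S2 - Base: 24+8+21+8+22+3 = 86
Base - S1 - S4 - S2 - S3 - S5 - Base: 24+5+22+20+21+18 = 110
Base - S1 - S4 - S2 - S5 - S3 - Base: 24+5+22+15+21+23 = 110
… (46 more)
Base - S2 - S3 - S1 - S4 - S5 - Base: 3+20+8+5+8+18 = 62  ← best
The minimum is 62.
One optimal route: Base → S2 → S3 → S1 → S4 → S5 → Base (or its reverse).

62 — the shortest possible round trip.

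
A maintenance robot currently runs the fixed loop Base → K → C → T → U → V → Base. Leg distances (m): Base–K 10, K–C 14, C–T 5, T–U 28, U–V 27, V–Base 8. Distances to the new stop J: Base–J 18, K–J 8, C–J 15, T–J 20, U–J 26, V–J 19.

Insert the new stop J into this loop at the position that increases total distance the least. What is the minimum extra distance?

Adding 9 m by placing J on the K–C leg.

Insertion cost between consecutive stops i–j is d(i,J) + d(J,j) − d(i,j):
  between Base and K: 18 + 8 − 10 = 16
  between K and C: 8 + 15 − 14 = 9
  between C and T: 15 + 20 − 5 = 30
  between T and U: 20 + 26 − 28 = 18
  between U and V: 26 + 19 − 27 = 18
  between V and Base: 19 + 18 − 8 = 29
Cheapest insertion is between K and C, adding 9.
New total = 92 + 9 = 101.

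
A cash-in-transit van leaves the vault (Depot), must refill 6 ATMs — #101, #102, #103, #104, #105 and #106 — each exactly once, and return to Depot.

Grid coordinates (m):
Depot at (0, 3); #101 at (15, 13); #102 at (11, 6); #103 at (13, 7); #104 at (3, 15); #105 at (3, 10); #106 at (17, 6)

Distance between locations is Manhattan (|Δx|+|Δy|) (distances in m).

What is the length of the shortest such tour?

With 6 stops there are 6!/2 = 360 distinct round trips (a route and its reverse cost the same).
Depot → #101 → #102 → #103 → #104 → #105 → #106 → Depot: 25+11+3+18+5+18+20 = 100
Depot → #101 → #102 → #103 → #104 → #106 → #105 → Depot: 25+11+3+18+23+18+10 = 108
Depot → #101 → #102 → #103 → #105 → #104 → #106 → Depot: 25+11+3+13+5+23+20 = 100
Depot → #101 → #102 → #103 → #105 → #106 → #104 → Depot: 25+11+3+13+18+23+15 = 108
Depot → #101 → #102 → #103 → #106 → #104 → #105 → Depot: 25+11+3+5+23+5+10 = 82
Depot → #101 → #102 → #103 → #106 → #105 → #104 → Depot: 25+11+3+5+18+5+15 = 82
Depot → #101 → #102 → #104 → #103 → #105 → #106 → Depot: 25+11+17+18+13+18+20 = 122
Depot → #101 → #102 → #104 → #103 → #106 → #105 → Depot: 25+11+17+18+5+18+10 = 104
… (352 more)
Depot → #102 → #103 → #106 → #101 → #104 → #105 → Depot: 14+3+5+9+14+5+10 = 60  ← best
The minimum is 60.
One optimal route: Depot → #102 → #103 → #106 → #101 → #104 → #105 → Depot (or its reverse).

Shortest round trip = 60 m.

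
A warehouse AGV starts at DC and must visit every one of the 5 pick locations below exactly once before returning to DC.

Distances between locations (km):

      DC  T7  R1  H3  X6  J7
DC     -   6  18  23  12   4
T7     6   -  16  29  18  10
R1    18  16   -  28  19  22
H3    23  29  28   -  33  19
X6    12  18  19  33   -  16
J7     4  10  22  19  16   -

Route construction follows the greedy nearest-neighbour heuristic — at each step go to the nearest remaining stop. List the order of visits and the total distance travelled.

Nearest-neighbour total = 105 km; route DC → J7 → T7 → R1 → X6 → H3 → DC.

From DC: distances to unvisited — J7=4, T7=6, X6=12, R1=18, H3=23. Nearest is J7 (4).
From J7: distances to unvisited — T7=10, X6=16, H3=19, R1=22. Nearest is T7 (10).
From T7: distances to unvisited — R1=16, X6=18, H3=29. Nearest is R1 (16).
From R1: distances to unvisited — X6=19, H3=28. Nearest is X6 (19).
From X6: distances to unvisited — H3=33. Nearest is H3 (33).
Return H3→DC: 23.
Total = 4 + 10 + 16 + 19 + 33 + 23 = 105.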